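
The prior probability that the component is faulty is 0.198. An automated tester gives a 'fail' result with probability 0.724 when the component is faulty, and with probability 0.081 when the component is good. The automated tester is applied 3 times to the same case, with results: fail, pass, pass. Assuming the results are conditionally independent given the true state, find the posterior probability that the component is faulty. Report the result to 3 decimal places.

Posterior P(H) ≈ 0.166

With H the event that the component is faulty, the joint likelihood of the observed sequence is P(data|H) = 0.724·0.276·0.276 = 0.055151 and P(data|¬H) = 0.081·0.919·0.919 = 0.068409.
Bayes: P(H|data) = 0.198·0.055151 / (0.198·0.055151 + 0.802·0.068409) = 0.010920/0.065784 = 0.1660.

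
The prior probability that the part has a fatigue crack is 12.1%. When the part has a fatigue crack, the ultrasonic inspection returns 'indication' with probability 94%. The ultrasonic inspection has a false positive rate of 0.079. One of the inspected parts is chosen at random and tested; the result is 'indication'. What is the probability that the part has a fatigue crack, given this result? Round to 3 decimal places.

P(H | E) ≈ 0.621

Let H be the event that the part has a fatigue crack. P(H) = 0.121, so P(¬H) = 0.879. With E the 'indication' result, P(E|H) = 0.94 and P(E|¬H) = 0.079.
P(E) = 0.94·0.121 + 0.079·0.879 = 0.11374 + 0.069441 = 0.18318.
By Bayes' theorem, P(H|E) = 0.11374 / 0.18318 = 0.621.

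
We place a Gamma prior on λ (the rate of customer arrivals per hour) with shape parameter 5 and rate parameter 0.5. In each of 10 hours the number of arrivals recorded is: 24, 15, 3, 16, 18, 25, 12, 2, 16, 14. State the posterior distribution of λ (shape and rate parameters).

The Poisson likelihood adds the total count to the shape and the number of exposure periods to the rate. Here ∑xᵢ = 145 and n = 10, so shape 5→150 and rate 0.5→10.5.

Posterior: Gamma(shape=150, rate=10.5)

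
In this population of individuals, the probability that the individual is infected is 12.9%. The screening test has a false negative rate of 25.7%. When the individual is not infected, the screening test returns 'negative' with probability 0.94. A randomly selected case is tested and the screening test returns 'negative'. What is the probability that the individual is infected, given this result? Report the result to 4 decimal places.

P(H | E) ≈ 0.0389

Let H be the event that the individual is infected. P(H) = 0.129, so P(¬H) = 0.871. With E the 'negative' result, P(E|H) = 0.257 and P(E|¬H) = 0.94.
P(E) = 0.257·0.129 + 0.94·0.871 = 0.033153 + 0.81874 = 0.85189.
By Bayes' theorem, P(H|E) = 0.033153 / 0.85189 = 0.0389.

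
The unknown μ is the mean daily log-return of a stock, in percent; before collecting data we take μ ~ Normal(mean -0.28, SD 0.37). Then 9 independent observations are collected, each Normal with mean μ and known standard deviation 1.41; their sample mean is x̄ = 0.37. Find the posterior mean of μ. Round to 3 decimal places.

Posterior mean ≈ -0.031

With known σ, the Normal prior is conjugate. Weight on the data is w = (n/σ²)/(n/σ² + 1/τ₀²) = 4.52694/(4.52694+7.30460) = 0.38262.
Posterior mean = w·x̄ + (1−w)·μ₀ = 0.38262·0.37 + 0.61738·-0.28 = -0.031.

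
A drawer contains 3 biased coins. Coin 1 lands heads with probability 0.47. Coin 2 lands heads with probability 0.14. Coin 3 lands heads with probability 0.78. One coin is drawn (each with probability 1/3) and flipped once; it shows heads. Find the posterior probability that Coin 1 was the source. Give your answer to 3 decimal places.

Tabulate prior·likelihood by source: [1] prior 0.333333, lik 0.47, product 0.1567; [2] prior 0.333333, lik 0.14, product 0.04667; [3] prior 0.333333, lik 0.78, product 0.2600.
Normalizing constant = 0.46333; the posterior for Coin 1 is its product over the sum, 0.1567/0.46333 = 0.338.

Posterior probability ≈ 0.338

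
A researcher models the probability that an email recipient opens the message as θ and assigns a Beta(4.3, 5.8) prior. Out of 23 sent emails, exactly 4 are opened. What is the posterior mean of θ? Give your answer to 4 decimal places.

The binomial likelihood is conjugate to the Beta prior: with 4 successes and 19 failures, the posterior is Beta(4.3+4, 5.8+19) = Beta(8.3, 24.8).
E[θ | data] = 8.3/(8.3+24.8) = 0.2508.

Posterior mean ≈ 0.2508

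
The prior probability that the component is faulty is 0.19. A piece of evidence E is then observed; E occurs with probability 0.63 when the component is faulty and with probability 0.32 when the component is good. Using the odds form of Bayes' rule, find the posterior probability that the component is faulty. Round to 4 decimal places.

Prior odds = 0.19/(1−0.19) = 0.23457.
Likelihood ratio for E = 0.63/0.32 = 1.9688.
Posterior odds = prior odds × LR = 0.46181.
Posterior probability = odds/(1+odds) = 0.46181/1.4618 = 0.3159.

Posterior probability ≈ 0.3159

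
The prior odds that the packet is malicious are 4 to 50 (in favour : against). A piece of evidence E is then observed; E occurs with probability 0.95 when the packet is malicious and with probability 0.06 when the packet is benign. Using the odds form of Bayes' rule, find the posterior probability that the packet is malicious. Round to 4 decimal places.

Posterior probability ≈ 0.5588

Prior odds = 4/50 = 0.080000.
Likelihood ratio for E = 0.95/0.06 = 15.833.
Posterior odds = prior odds × LR = 1.2667.
Posterior probability = odds/(1+odds) = 1.2667/2.2667 = 0.5588.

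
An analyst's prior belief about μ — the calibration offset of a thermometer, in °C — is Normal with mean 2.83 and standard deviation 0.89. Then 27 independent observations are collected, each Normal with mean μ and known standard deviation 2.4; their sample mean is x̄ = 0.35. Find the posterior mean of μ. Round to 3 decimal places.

With known σ, the Normal prior is conjugate. Weight on the data is w = (n/σ²)/(n/σ² + 1/τ₀²) = 4.68750/(4.68750+1.26247) = 0.78782.
Posterior mean = w·x̄ + (1−w)·μ₀ = 0.78782·0.35 + 0.21218·2.83 = 0.876.

Posterior mean ≈ 0.876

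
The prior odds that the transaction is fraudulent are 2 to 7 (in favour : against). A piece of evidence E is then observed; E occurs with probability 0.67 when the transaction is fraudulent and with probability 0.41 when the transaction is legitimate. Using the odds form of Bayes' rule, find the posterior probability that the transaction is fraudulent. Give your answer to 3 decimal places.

Prior odds = 2/7 = 0.28571. In log-odds, ln(0.28571) = -1.2528.
Add log likelihood ratio: ln(1.6341) = 0.49112.
Posterior log-odds = -0.76164, so posterior odds = exp(-0.76164) = 0.46690. Converting, P(H|E) = 0.46690/1.4669 = 0.318.

Posterior probability ≈ 0.318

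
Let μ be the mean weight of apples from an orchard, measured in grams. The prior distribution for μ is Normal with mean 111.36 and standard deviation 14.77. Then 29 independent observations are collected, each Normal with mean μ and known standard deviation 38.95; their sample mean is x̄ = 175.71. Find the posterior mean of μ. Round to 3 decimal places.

Posterior mean ≈ 163.263

With known σ, the Normal prior is conjugate. Weight on the data is w = (n/σ²)/(n/σ² + 1/τ₀²) = 0.0191154/(0.0191154+0.00458394) = 0.80658.
Posterior mean = w·x̄ + (1−w)·μ₀ = 0.80658·175.71 + 0.19342·111.36 = 163.263.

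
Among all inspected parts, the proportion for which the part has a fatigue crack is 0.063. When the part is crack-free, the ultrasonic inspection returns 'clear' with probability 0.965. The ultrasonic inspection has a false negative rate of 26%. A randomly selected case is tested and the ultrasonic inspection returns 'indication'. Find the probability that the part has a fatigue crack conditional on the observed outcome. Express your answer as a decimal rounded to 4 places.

Let H be the event that the part has a fatigue crack. P(H) = 0.063, so P(¬H) = 0.937. With E the 'indication' result, P(E|H) = 0.74 and P(E|¬H) = 0.035.
P(E) = 0.74·0.063 + 0.035·0.937 = 0.046620 + 0.032795 = 0.079415.
By Bayes' theorem, P(H|E) = 0.046620 / 0.079415 = 0.5870.

P(H | E) ≈ 0.5870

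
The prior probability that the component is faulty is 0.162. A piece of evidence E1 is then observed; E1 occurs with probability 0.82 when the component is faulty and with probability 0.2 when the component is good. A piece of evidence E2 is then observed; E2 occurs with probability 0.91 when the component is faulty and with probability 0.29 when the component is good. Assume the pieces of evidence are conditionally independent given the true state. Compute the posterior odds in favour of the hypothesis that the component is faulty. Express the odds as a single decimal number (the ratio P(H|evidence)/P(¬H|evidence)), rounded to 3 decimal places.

Prior odds = 0.162/(1−0.162) = 0.19332. In log-odds, ln(0.19332) = -1.6434.
Add log likelihood ratios: ln(4.1000) + ln(3.1379) = 2.5546.
Posterior log-odds = 0.91113, so posterior odds = exp(0.91113) = 2.4871.

Posterior odds ≈ 2.487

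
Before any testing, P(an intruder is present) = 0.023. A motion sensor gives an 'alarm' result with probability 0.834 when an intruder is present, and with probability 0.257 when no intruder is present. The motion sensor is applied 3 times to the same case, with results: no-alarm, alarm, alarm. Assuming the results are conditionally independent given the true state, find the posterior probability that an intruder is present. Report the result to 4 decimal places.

Let H be the event that an intruder is present; start with P(H) = 0.023. P('alarm'|H) = 0.834, P('alarm'|¬H) = 0.257.
Update on result 1 ('no-alarm'): P(H) ← 0.166·0.0230 / (0.166·0.0230 + 0.743·0.9770) = 0.0038180/0.72973 = 0.0052.
Update on result 2 ('alarm'): P(H) ← 0.834·0.0052 / (0.834·0.0052 + 0.257·0.9948) = 0.0043636/0.26002 = 0.0168.
Update on result 3 ('alarm'): P(H) ← 0.834·0.0168 / (0.834·0.0168 + 0.257·0.9832) = 0.013996/0.26668 = 0.0525.

Posterior P(H) ≈ 0.0525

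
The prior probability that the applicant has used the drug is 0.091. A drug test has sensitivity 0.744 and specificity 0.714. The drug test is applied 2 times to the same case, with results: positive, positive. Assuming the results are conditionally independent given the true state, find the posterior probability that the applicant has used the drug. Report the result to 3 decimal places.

Posterior P(H) ≈ 0.404

With H the event that the applicant has used the drug, the joint likelihood of the observed sequence is P(data|H) = 0.744·0.744 = 0.55354 and P(data|¬H) = 0.286·0.286 = 0.081796.
Bayes: P(H|data) = 0.091·0.55354 / (0.091·0.55354 + 0.909·0.081796) = 0.050372/0.12472 = 0.4039.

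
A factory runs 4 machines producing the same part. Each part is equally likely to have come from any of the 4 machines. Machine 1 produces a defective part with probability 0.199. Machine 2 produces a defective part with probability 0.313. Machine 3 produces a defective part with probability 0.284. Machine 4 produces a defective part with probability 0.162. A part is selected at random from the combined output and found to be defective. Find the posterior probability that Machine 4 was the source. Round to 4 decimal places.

Posterior probability ≈ 0.1691

P(defective|M1) = 0.199; P(defective|M2) = 0.313; P(defective|M3) = 0.284; P(defective|M4) = 0.162.
Prior × likelihood for each source: 0.25·0.199=0.04975, 0.25·0.313=0.07825, 0.25·0.284=0.07100, 0.25·0.162=0.04050. Summing gives P(defective) = 0.23950.
P(Machine 4 | defective) = 0.04050 / 0.23950 = 0.1691.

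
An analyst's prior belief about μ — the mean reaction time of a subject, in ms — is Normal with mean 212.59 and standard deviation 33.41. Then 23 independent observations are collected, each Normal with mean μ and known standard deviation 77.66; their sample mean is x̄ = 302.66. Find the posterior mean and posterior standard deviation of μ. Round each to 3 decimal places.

Posterior mean ≈ 285.526; posterior SD ≈ 14.572

Prior precision 1/τ₀² = 1/33.41² = 0.00089587; data precision n/σ² = 23/77.66² = 0.00381358.
Posterior precision = 0.00089587 + 0.00381358 = 0.00470946, giving posterior SD = 1/√0.00470946 = 14.572.
Posterior mean = (0.00089587·212.59 + 0.00381358·302.66) / 0.00470946 = 285.526.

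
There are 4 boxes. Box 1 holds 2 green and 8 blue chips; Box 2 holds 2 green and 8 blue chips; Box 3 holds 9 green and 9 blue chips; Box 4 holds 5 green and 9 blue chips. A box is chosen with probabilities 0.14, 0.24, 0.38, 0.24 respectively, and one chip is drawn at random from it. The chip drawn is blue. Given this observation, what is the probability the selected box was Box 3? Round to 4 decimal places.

P(blue|Box 1) = 0.8; P(blue|Box 2) = 0.8; P(blue|Box 3) = 0.5; P(blue|Box 4) = 0.6429.
Prior × likelihood for each source: 0.14·0.8=0.1120, 0.24·0.8=0.1920, 0.38·0.5=0.1900, 0.24·0.6429=0.1543. Summing gives P(blue) = 0.64829.
P(Box 3 | blue) = 0.1900 / 0.64829 = 0.2931.

Posterior probability ≈ 0.2931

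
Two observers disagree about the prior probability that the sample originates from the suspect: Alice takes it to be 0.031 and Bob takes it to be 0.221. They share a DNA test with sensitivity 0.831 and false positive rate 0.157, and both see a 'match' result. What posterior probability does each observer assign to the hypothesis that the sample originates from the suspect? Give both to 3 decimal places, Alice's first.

The likelihood ratio for a 'match' result is 0.831/0.157 = 5.2930.
Alice: prior odds 0.031/0.969 = 0.031992; posterior odds 0.16933; posterior probability 0.145.
Bob: prior odds 0.221/0.779 = 0.28370; posterior odds 1.5016; posterior probability 0.600.

Alice: 0.145; Bob: 0.600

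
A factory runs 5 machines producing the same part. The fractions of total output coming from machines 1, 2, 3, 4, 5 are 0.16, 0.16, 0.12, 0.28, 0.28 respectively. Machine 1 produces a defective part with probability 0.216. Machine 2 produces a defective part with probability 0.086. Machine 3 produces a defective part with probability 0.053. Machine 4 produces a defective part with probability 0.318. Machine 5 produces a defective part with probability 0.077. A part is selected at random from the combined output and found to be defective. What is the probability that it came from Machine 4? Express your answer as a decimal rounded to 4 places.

Posterior probability ≈ 0.5387

P(defective|M1) = 0.216; P(defective|M2) = 0.086; P(defective|M3) = 0.053; P(defective|M4) = 0.318; P(defective|M5) = 0.077.
Prior × likelihood for each source: 0.16·0.216=0.03456, 0.16·0.086=0.01376, 0.12·0.053=0.006360, 0.28·0.318=0.08904, 0.28·0.077=0.02156. Summing gives P(defective) = 0.16528.
P(Machine 4 | defective) = 0.08904 / 0.16528 = 0.5387.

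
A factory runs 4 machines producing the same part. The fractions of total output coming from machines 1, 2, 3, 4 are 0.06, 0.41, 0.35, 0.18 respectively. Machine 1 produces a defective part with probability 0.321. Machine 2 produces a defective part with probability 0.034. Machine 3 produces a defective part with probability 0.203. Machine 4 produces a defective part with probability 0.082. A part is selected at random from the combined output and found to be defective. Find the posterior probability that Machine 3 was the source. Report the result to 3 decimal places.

Tabulate prior·likelihood by source: [1] prior 0.06, lik 0.321, product 0.01926; [2] prior 0.41, lik 0.034, product 0.01394; [3] prior 0.35, lik 0.203, product 0.07105; [4] prior 0.18, lik 0.082, product 0.01476.
Normalizing constant = 0.11901; the posterior for Machine 3 is its product over the sum, 0.07105/0.11901 = 0.597.

Posterior probability ≈ 0.597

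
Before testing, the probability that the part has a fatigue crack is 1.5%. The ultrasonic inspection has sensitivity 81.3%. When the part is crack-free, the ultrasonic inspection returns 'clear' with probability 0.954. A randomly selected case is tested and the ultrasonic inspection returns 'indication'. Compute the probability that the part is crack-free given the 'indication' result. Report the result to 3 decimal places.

P(¬H | E) ≈ 0.788

Write H for 'the part has a fatigue crack'. Prior odds H:¬H = 0.015/0.985 = 0.015228. For the 'indication' outcome, the likelihood ratio is 0.813/0.046 = 17.674.
Posterior odds = 0.015228 × 17.674 = 0.26915, so P(H|E) = 0.26915/(1+0.26915) = 0.212. Then P(¬H|E) = 1 − 0.212 = 0.788.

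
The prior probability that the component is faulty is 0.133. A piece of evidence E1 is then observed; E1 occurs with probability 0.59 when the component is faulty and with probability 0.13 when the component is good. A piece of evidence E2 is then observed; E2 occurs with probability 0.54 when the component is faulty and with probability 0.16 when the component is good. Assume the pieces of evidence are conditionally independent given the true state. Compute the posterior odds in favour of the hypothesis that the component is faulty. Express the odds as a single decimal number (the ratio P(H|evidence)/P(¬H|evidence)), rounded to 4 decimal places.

Posterior odds ≈ 2.3497

Prior odds = 0.133/(1−0.133) = 0.15340.
Likelihood ratio for E1 = 0.59/0.13 = 4.5385.
Likelihood ratio for E2 = 0.54/0.16 = 3.3750.
Posterior odds = prior odds × LR₁ × LR₂ = 2.3497.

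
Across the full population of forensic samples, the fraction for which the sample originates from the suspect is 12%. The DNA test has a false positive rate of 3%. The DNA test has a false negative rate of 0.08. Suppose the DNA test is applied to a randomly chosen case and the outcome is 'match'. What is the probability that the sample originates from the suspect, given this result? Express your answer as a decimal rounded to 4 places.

P(H | E) ≈ 0.8070

Write H for 'the sample originates from the suspect'. Prior odds H:¬H = 0.12/0.88 = 0.13636. For the 'match' outcome, the likelihood ratio is 0.92/0.03 = 30.667.
Posterior odds = 0.13636 × 30.667 = 4.1818, so P(H|E) = 4.1818/(1+4.1818) = 0.8070.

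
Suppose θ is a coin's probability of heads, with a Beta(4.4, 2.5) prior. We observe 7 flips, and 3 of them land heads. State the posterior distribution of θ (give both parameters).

Posterior: Beta(7.4, 6.5)

The binomial likelihood is conjugate to the Beta prior: with 3 successes and 4 failures, the posterior is Beta(4.4+3, 2.5+4) = Beta(7.4, 6.5).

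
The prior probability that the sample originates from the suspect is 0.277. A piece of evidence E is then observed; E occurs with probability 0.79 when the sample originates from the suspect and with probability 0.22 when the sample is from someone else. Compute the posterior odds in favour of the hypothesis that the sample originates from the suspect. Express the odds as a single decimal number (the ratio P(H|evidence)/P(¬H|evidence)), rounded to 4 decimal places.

Posterior odds ≈ 1.3758

Prior odds = 0.277/(1−0.277) = 0.38313.
Likelihood ratio for E = 0.79/0.22 = 3.5909.
Posterior odds = prior odds × LR = 1.3758.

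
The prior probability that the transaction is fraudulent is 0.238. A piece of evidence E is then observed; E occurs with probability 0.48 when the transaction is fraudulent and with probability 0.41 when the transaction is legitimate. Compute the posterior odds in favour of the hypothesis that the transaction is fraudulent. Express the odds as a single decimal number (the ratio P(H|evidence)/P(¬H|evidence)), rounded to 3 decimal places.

Posterior odds ≈ 0.366

Prior odds = 0.238/(1−0.238) = 0.31234.
Likelihood ratio for E = 0.48/0.41 = 1.1707.
Posterior odds = prior odds × LR = 0.36566.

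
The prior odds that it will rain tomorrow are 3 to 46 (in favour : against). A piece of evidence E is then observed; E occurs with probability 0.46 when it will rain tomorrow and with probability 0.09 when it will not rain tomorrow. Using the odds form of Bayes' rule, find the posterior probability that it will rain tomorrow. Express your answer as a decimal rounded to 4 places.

Posterior probability ≈ 0.2500

Prior odds = 3/46 = 0.065217.
Likelihood ratio for E = 0.46/0.09 = 5.1111.
Posterior odds = prior odds × LR = 0.33333.
Posterior probability = odds/(1+odds) = 0.33333/1.3333 = 0.2500.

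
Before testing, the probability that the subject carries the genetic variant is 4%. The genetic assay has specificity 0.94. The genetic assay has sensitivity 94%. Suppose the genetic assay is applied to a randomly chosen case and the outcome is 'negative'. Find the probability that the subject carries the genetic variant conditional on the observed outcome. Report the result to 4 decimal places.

Write H for 'the subject carries the genetic variant'. Prior odds H:¬H = 0.04/0.96 = 0.041667. For the 'negative' outcome, the likelihood ratio is 0.06/0.94 = 0.063830.
Posterior odds = 0.041667 × 0.063830 = 0.0026596, so P(H|E) = 0.0026596/(1+0.0026596) = 0.0027.

P(H | E) ≈ 0.0027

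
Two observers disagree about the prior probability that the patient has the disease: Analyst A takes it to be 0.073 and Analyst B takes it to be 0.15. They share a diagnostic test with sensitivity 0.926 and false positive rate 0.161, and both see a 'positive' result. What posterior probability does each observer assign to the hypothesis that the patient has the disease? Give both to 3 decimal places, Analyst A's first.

Analyst A: 0.312; Analyst B: 0.504

The likelihood ratio for a 'positive' result is 0.926/0.161 = 5.7516.
Analyst A: prior odds 0.073/0.927 = 0.078749; posterior odds 0.45293; posterior probability 0.312.
Analyst B: prior odds 0.15/0.85 = 0.17647; posterior odds 1.0150; posterior probability 0.504.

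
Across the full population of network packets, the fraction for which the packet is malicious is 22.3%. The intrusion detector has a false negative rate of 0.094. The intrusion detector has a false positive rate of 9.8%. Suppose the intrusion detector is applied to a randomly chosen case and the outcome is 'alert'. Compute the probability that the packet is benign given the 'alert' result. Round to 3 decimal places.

Write H for 'the packet is malicious'. Prior odds H:¬H = 0.223/0.777 = 0.28700. For the 'alert' outcome, the likelihood ratio is 0.906/0.098 = 9.2449.
Posterior odds = 0.28700 × 9.2449 = 2.6533, so P(H|E) = 2.6533/(1+2.6533) = 0.726. Then P(¬H|E) = 1 − 0.726 = 0.274.

P(¬H | E) ≈ 0.274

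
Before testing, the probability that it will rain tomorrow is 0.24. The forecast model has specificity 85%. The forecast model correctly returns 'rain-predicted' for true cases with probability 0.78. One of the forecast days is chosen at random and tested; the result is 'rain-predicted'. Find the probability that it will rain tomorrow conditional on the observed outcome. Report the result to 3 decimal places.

P(H | E) ≈ 0.622

Let H be the event that it will rain tomorrow. P(H) = 0.24, so P(¬H) = 0.76. With E the 'rain-predicted' result, P(E|H) = 0.78 and P(E|¬H) = 0.15.
P(E) = 0.78·0.24 + 0.15·0.76 = 0.18720 + 0.11400 = 0.30120.
By Bayes' theorem, P(H|E) = 0.18720 / 0.30120 = 0.622.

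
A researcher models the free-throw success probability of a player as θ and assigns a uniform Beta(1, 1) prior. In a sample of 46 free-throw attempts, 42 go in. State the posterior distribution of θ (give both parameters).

Posterior: Beta(43, 5)

The binomial likelihood is conjugate to the Beta prior: with 42 successes and 4 failures, the posterior is Beta(1+42, 1+4) = Beta(43, 5).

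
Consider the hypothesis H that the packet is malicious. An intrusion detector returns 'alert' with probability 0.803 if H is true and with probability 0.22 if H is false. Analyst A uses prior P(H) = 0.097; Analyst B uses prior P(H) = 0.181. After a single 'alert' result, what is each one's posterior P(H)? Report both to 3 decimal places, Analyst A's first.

Analyst A: 0.282; Analyst B: 0.446

P('+'|H) = 0.803, P('+'|¬H) = 0.22.
Analyst A: numerator 0.803·0.097 = 0.077891; evidence = 0.077891+0.22·0.903 = 0.27655; posterior = 0.282.
Analyst B: numerator 0.803·0.181 = 0.14534; evidence = 0.14534+0.22·0.819 = 0.32552; posterior = 0.446.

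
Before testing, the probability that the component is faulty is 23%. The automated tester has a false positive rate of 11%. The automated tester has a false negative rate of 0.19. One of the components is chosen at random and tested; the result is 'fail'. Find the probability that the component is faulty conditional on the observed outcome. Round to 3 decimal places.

Let H be the event that the component is faulty. P(H) = 0.23, so P(¬H) = 0.77. With E the 'fail' result, P(E|H) = 0.81 and P(E|¬H) = 0.11.
P(E) = 0.81·0.23 + 0.11·0.77 = 0.18630 + 0.084700 = 0.27100.
By Bayes' theorem, P(H|E) = 0.18630 / 0.27100 = 0.687.

P(H | E) ≈ 0.687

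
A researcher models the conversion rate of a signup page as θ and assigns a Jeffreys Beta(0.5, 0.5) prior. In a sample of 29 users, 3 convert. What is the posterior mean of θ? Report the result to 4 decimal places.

The binomial likelihood is conjugate to the Beta prior: with 3 successes and 26 failures, the posterior is Beta(0.5+3, 0.5+26) = Beta(3.5, 26.5).
E[θ | data] = 3.5/(3.5+26.5) = 0.1167.

Posterior mean ≈ 0.1167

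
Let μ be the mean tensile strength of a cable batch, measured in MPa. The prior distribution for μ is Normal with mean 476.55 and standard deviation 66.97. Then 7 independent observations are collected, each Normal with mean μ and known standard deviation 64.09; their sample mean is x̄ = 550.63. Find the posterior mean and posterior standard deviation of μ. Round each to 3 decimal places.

Posterior mean ≈ 542.059; posterior SD ≈ 22.779

With known σ, the Normal prior is conjugate. Weight on the data is w = (n/σ²)/(n/σ² + 1/τ₀²) = 0.00170419/(0.00170419+0.00022297) = 0.88430.
Posterior mean = w·x̄ + (1−w)·μ₀ = 0.88430·550.63 + 0.11570·476.55 = 542.059. Posterior variance = 1/(0.00170419+0.00022297) = 518.900, so SD = 22.779.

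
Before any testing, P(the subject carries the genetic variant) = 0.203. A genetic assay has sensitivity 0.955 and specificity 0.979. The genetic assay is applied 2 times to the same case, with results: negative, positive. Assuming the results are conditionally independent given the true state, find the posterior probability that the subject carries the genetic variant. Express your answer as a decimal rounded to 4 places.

With H the event that the subject carries the genetic variant, the joint likelihood of the observed sequence is P(data|H) = 0.045·0.955 = 0.042975 and P(data|¬H) = 0.979·0.021 = 0.020559.
Bayes: P(H|data) = 0.203·0.042975 / (0.203·0.042975 + 0.797·0.020559) = 0.0087239/0.025109 = 0.3474.

Posterior P(H) ≈ 0.3474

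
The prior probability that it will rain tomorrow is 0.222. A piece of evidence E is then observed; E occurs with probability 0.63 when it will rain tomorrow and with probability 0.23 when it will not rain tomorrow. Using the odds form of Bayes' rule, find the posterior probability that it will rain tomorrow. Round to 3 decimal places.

Prior odds = 0.222/(1−0.222) = 0.28535.
Likelihood ratio for E = 0.63/0.23 = 2.7391.
Posterior odds = prior odds × LR = 0.78160.
Posterior probability = odds/(1+odds) = 0.78160/1.7816 = 0.439.

Posterior probability ≈ 0.439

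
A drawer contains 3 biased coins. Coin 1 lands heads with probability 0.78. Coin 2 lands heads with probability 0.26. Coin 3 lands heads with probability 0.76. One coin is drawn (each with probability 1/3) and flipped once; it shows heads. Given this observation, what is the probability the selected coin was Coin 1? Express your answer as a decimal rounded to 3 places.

P(heads|C1) = 0.78; P(heads|C2) = 0.26; P(heads|C3) = 0.76.
Prior × likelihood for each source: 0.333333·0.78=0.2600, 0.333333·0.26=0.08667, 0.333333·0.76=0.2533. Summing gives P(heads) = 0.60000.
P(Coin 1 | heads) = 0.2600 / 0.60000 = 0.433.

Posterior probability ≈ 0.433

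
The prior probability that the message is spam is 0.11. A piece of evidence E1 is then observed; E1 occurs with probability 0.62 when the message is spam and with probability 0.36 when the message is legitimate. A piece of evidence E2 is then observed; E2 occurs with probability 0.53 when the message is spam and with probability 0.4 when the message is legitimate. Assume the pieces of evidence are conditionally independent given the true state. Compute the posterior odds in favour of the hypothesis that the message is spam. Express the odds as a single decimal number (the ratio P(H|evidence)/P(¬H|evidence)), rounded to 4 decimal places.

Prior odds = 0.11/(1−0.11) = 0.12360. In log-odds, ln(0.12360) = -2.0907.
Add log likelihood ratios: ln(1.7222) + ln(1.3250) = 0.82503.
Posterior log-odds = -1.2657, so posterior odds = exp(-1.2657) = 0.28204.

Posterior odds ≈ 0.2820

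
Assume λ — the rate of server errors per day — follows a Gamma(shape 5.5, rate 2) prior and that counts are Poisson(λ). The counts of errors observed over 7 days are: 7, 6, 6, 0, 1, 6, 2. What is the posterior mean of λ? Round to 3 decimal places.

Posterior mean ≈ 3.722

Total count ∑xᵢ = 28 over n = 7 days.
Gamma is conjugate to the Poisson likelihood: posterior is Gamma(shape = 5.5+28 = 33.5, rate = 2+7 = 9).
E[λ | data] = 33.5/9 = 3.722.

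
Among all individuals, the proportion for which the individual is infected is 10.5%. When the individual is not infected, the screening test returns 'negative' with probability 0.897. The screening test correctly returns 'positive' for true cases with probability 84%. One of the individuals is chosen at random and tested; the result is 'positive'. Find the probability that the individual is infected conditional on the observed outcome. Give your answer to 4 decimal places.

P(H | E) ≈ 0.4890

Write H for 'the individual is infected'. Prior odds H:¬H = 0.105/0.895 = 0.11732. For the 'positive' outcome, the likelihood ratio is 0.84/0.103 = 8.1553.
Posterior odds = 0.11732 × 8.1553 = 0.95677, so P(H|E) = 0.95677/(1+0.95677) = 0.4890.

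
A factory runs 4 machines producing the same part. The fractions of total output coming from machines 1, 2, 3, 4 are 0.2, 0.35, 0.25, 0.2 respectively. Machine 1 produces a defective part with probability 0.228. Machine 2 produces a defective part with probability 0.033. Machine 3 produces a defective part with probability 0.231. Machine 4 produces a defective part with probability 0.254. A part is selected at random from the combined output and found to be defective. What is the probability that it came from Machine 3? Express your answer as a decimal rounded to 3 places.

Posterior probability ≈ 0.349

Tabulate prior·likelihood by source: [1] prior 0.2, lik 0.228, product 0.04560; [2] prior 0.35, lik 0.033, product 0.01155; [3] prior 0.25, lik 0.231, product 0.05775; [4] prior 0.2, lik 0.254, product 0.05080.
Normalizing constant = 0.16570; the posterior for Machine 3 is its product over the sum, 0.05775/0.16570 = 0.349.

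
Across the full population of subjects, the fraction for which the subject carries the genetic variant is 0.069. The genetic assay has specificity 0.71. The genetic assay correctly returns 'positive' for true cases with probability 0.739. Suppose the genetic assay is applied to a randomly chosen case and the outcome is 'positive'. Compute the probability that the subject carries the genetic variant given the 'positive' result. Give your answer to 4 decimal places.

P(H | E) ≈ 0.1589

Write H for 'the subject carries the genetic variant'. Prior odds H:¬H = 0.069/0.931 = 0.074114. For the 'positive' outcome, the likelihood ratio is 0.739/0.29 = 2.5483.
Posterior odds = 0.074114 × 2.5483 = 0.18886, so P(H|E) = 0.18886/(1+0.18886) = 0.1589.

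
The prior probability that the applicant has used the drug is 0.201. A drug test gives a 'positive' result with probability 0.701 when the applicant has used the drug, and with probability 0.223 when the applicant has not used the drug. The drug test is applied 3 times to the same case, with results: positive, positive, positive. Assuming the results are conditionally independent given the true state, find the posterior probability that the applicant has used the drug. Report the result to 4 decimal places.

Posterior P(H) ≈ 0.8865

With H the event that the applicant has used the drug, the joint likelihood of the observed sequence is P(data|H) = 0.701·0.701·0.701 = 0.34447 and P(data|¬H) = 0.223·0.223·0.223 = 0.011090.
Bayes: P(H|data) = 0.201·0.34447 / (0.201·0.34447 + 0.799·0.011090) = 0.069239/0.078099 = 0.8865.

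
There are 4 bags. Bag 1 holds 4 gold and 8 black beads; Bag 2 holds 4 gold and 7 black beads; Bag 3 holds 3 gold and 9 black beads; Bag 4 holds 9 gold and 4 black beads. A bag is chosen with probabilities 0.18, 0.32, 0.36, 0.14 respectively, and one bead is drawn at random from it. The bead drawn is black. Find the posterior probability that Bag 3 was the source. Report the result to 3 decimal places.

Tabulate prior·likelihood by source: [1] prior 0.18, lik 0.6667, product 0.1200; [2] prior 0.32, lik 0.6364, product 0.2036; [3] prior 0.36, lik 0.75, product 0.2700; [4] prior 0.14, lik 0.3077, product 0.04308.
Normalizing constant = 0.63671; the posterior for Bag 3 is its product over the sum, 0.2700/0.63671 = 0.424.

Posterior probability ≈ 0.424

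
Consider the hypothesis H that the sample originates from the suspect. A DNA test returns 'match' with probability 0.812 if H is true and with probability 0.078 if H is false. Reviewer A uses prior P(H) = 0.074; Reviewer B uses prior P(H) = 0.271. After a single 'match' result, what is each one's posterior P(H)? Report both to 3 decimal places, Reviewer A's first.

The likelihood ratio for a 'match' result is 0.812/0.078 = 10.410.
Reviewer A: prior odds 0.074/0.926 = 0.079914; posterior odds 0.83192; posterior probability 0.454.
Reviewer B: prior odds 0.271/0.729 = 0.37174; posterior odds 3.8699; posterior probability 0.795.

Reviewer A: 0.454; Reviewer B: 0.795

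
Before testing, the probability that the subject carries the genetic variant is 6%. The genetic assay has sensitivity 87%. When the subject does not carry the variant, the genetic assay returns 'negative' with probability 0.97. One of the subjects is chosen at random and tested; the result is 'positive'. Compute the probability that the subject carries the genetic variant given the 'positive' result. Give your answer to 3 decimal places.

Write H for 'the subject carries the genetic variant'. Prior odds H:¬H = 0.06/0.94 = 0.063830. For the 'positive' outcome, the likelihood ratio is 0.87/0.03 = 29.000.
Posterior odds = 0.063830 × 29.000 = 1.8511, so P(H|E) = 1.8511/(1+1.8511) = 0.649.

P(H | E) ≈ 0.649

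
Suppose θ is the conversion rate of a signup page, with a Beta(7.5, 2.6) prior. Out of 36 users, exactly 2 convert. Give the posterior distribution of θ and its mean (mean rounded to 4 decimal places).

The binomial likelihood is conjugate to the Beta prior: with 2 successes and 34 failures, the posterior is Beta(7.5+2, 2.6+34) = Beta(9.5, 36.6).
Posterior mean = α/(α+β) = 9.5/46.1 = 0.2061.

Posterior: Beta(9.5, 36.6); mean ≈ 0.2061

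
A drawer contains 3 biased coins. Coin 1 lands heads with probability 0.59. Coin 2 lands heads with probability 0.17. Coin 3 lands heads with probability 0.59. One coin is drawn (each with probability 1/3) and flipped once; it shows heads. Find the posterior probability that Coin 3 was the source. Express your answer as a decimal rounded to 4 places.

P(heads|C1) = 0.59; P(heads|C2) = 0.17; P(heads|C3) = 0.59.
Prior × likelihood for each source: 0.333333·0.59=0.1967, 0.333333·0.17=0.05667, 0.333333·0.59=0.1967. Summing gives P(heads) = 0.45000.
P(Coin 3 | heads) = 0.1967 / 0.45000 = 0.4370.

Posterior probability ≈ 0.4370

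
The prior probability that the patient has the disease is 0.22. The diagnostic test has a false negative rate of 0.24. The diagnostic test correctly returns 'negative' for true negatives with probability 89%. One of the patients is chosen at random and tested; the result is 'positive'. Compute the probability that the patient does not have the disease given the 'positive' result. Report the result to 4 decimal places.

P(¬H | E) ≈ 0.3391

Let H be the event that the patient has the disease. P(H) = 0.22, so P(¬H) = 0.78. With E the 'positive' result, P(E|H) = 0.76 and P(E|¬H) = 0.11.
P(E) = 0.76·0.22 + 0.11·0.78 = 0.16720 + 0.085800 = 0.25300.
By Bayes' theorem, P(H|E) = 0.16720 / 0.25300 = 0.6609. Hence P(¬H|E) = 1 − 0.6609 = 0.3391.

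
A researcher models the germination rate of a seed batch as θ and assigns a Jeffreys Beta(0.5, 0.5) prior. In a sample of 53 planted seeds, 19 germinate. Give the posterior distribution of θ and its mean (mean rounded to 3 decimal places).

Posterior: Beta(19.5, 34.5); mean ≈ 0.361

Observing 19 successes and 34 failures updates Beta(0.5, 0.5) by adding the success and failure counts to the two shape parameters: α = 0.5+19 = 19.5, β = 0.5+34 = 34.5.
Posterior mean = α/(α+β) = 19.5/54 = 0.361.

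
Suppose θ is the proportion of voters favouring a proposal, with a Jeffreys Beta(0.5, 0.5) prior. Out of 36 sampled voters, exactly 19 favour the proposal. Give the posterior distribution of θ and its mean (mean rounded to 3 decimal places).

Observing 19 successes and 17 failures updates Beta(0.5, 0.5) by adding the success and failure counts to the two shape parameters: α = 0.5+19 = 19.5, β = 0.5+17 = 17.5.
E[θ | data] = 19.5/(19.5+17.5) = 0.527.

Posterior: Beta(19.5, 17.5); mean ≈ 0.527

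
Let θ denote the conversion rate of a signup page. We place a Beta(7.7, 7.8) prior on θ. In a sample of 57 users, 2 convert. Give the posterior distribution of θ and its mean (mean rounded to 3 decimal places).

Posterior: Beta(9.7, 62.8); mean ≈ 0.134

The binomial likelihood is conjugate to the Beta prior: with 2 successes and 55 failures, the posterior is Beta(7.7+2, 7.8+55) = Beta(9.7, 62.8).
Posterior mean = α/(α+β) = 9.7/72.5 = 0.134.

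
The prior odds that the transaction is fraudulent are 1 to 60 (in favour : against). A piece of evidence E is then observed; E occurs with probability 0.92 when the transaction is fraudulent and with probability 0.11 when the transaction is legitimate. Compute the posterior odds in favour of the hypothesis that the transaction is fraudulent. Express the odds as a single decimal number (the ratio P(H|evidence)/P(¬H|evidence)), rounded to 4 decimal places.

Prior odds = 1/60 = 0.016667. In log-odds, ln(0.016667) = -4.0943.
Add log likelihood ratio: ln(8.3636) = 2.1239.
Posterior log-odds = -1.9705, so posterior odds = exp(-1.9705) = 0.13939.

Posterior odds ≈ 0.1394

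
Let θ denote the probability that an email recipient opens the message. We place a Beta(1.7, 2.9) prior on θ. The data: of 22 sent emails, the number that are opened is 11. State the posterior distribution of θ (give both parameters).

Posterior: Beta(12.7, 13.9)

The binomial likelihood is conjugate to the Beta prior: with 11 successes and 11 failures, the posterior is Beta(1.7+11, 2.9+11) = Beta(12.7, 13.9).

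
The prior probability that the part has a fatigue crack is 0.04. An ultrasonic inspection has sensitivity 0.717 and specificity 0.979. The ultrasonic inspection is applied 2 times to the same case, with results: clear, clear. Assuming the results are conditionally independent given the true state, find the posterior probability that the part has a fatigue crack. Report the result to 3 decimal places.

Let H be the event that the part has a fatigue crack; start with P(H) = 0.04. P('indication'|H) = 0.717, P('indication'|¬H) = 0.021.
Update on result 1 ('clear'): P(H) ← 0.283·0.0400 / (0.283·0.0400 + 0.979·0.9600) = 0.011320/0.95116 = 0.0119.
Update on result 2 ('clear'): P(H) ← 0.283·0.0119 / (0.283·0.0119 + 0.979·0.9881) = 0.0033681/0.97072 = 0.0035.

Posterior P(H) ≈ 0.003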